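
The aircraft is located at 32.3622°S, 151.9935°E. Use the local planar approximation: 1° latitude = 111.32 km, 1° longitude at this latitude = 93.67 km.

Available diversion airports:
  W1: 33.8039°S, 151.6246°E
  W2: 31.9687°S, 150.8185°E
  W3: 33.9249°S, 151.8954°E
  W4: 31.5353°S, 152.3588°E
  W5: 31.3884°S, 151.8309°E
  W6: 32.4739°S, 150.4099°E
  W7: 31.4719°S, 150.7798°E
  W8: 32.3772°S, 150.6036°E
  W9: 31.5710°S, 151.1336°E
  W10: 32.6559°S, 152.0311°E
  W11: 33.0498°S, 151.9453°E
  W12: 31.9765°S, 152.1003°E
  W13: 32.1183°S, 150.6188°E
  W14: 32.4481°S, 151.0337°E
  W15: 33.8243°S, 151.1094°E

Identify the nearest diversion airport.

W10

Distances from 32.3622°S, 151.9935°E:
W1: √((-1.4417·111.32)² + (-0.3689·93.67)²) = √(25757.054223 + 1194.038557) = 164.1679 km
W2: √((0.3935·111.32)² + (-1.1750·93.67)²) = √(1918.827212 + 12113.698875) = 118.4590 km
W3: √((-1.5627·111.32)² + (-0.0981·93.67)²) = √(30261.999491 + 84.438217) = 174.2023 km
W4: √((0.8269·111.32)² + (0.3653·93.67)²) = √(8473.296023 + 1170.847640) = 98.2046 km
W5: √((0.9738·111.32)² + (-0.1626·93.67)²) = √(11751.300600 + 231.975502) = 109.4682 km
W6: √((-0.1117·111.32)² + (-1.5836·93.67)²) = √(154.615398 + 22003.513122) = 148.8561 km
W7: √((0.8903·111.32)² + (-1.2137·93.67)²) = √(9822.434514 + 12924.797406) = 150.8219 km
W8: √((-0.0150·111.32)² + (-1.3899·93.67)²) = √(2.788232 + 16949.939418) = 130.2026 km
W9: √((0.7912·111.32)² + (-0.8599·93.67)²) = √(7757.449419 + 6487.792306) = 119.3534 km
W10: √((-0.2937·111.32)² + (0.0376·93.67)²) = √(1068.942362 + 12.404428) = 32.8838 km
W11: √((-0.6876·111.32)² + (-0.0482·93.67)²) = √(5858.927600 + 20.384268) = 76.6767 km
W12: √((0.3857·111.32)² + (0.1068·93.67)²) = √(1843.510744 + 100.079136) = 44.0862 km
W13: √((0.2439·111.32)² + (-1.3747·93.67)²) = √(737.173977 + 16581.236197) = 131.5994 km
W14: √((-0.0859·111.32)² + (-0.9598·93.67)²) = √(91.439264 + 8082.813007) = 90.4116 km
W15: √((-1.4621·111.32)² + (-0.8841·93.67)²) = √(26491.134006 + 6858.100129) = 182.6177 km
Minimum: W10 at 32.8838 km.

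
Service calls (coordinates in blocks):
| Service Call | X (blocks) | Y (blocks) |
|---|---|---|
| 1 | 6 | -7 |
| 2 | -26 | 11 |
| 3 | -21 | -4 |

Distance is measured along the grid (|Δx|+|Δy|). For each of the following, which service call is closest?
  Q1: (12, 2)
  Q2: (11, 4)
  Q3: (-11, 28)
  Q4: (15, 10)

Q1→1; Q2→1; Q3→2; Q4→1

Q1 at (12, 2):
  1: |-6| + |-9| = 6 + 9 = 15 blocks
  2: |-38| + |9| = 38 + 9 = 47 blocks
  3: |-33| + |-6| = 33 + 6 = 39 blocks
  → nearest: 1 (15 blocks)
Q2 at (11, 4):
  1: |-5| + |-11| = 5 + 11 = 16 blocks
  2: |-37| + |7| = 37 + 7 = 44 blocks
  3: |-32| + |-8| = 32 + 8 = 40 blocks
  → nearest: 1 (16 blocks)
Q3 at (-11, 28):
  1: |17| + |-35| = 17 + 35 = 52 blocks
  2: |-15| + |-17| = 15 + 17 = 32 blocks
  3: |-10| + |-32| = 10 + 32 = 42 blocks
  → nearest: 2 (32 blocks)
Q4 at (15, 10):
  1: |-9| + |-17| = 9 + 17 = 26 blocks
  2: |-41| + |1| = 41 + 1 = 42 blocks
  3: |-36| + |-14| = 36 + 14 = 50 blocks
  → nearest: 1 (26 blocks)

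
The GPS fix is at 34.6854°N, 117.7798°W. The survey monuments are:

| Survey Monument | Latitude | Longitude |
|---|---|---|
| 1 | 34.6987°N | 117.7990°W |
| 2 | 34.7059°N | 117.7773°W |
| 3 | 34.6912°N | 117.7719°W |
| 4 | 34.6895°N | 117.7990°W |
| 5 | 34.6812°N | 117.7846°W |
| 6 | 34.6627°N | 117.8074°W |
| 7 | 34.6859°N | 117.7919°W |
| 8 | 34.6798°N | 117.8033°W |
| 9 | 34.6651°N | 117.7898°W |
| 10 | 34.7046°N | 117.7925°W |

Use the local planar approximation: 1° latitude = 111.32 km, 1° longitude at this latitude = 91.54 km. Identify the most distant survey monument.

6

Distances from 34.6854°N, 117.7798°W:
1: √((0.0133·111.32)² + (-0.0192·91.54)²) = √(2.192046 + 3.089045) = 2.2981 km
2: √((0.0205·111.32)² + (0.0025·91.54)²) = √(5.207798 + 0.052372) = 2.2935 km
3: √((0.0058·111.32)² + (0.0079·91.54)²) = √(0.416872 + 0.522969) = 0.9695 km
4: √((0.0041·111.32)² + (-0.0192·91.54)²) = √(0.208312 + 3.089045) = 1.8159 km
5: √((-0.0042·111.32)² + (-0.0048·91.54)²) = √(0.218597 + 0.193065) = 0.6416 km
6: √((-0.0227·111.32)² + (-0.0276·91.54)²) = √(6.385547 + 6.383222) = 3.5733 km
7: √((0.0005·111.32)² + (-0.0121·91.54)²) = √(0.003098 + 1.226853) = 1.1090 km
8: √((-0.0056·111.32)² + (-0.0235·91.54)²) = √(0.388618 + 4.627618) = 2.2397 km
9: √((-0.0203·111.32)² + (-0.0100·91.54)²) = √(5.106678 + 0.837957) = 2.4382 km
10: √((0.0192·111.32)² + (-0.0127·91.54)²) = √(4.568239 + 1.351541) = 2.4331 km
Maximum: 6 at 3.5733 km.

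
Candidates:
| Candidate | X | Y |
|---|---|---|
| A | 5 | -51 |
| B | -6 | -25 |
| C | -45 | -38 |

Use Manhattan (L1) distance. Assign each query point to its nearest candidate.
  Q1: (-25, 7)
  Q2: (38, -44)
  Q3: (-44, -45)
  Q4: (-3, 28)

Q1 at (-25, 7):
  A: |30| + |-58| = 30 + 58 = 88
  B: |19| + |-32| = 19 + 32 = 51
  C: |-20| + |-45| = 20 + 45 = 65
  → nearest: B (51)
Q2 at (38, -44):
  A: |-33| + |-7| = 33 + 7 = 40
  B: |-44| + |19| = 44 + 19 = 63
  C: |-83| + |6| = 83 + 6 = 89
  → nearest: A (40)
Q3 at (-44, -45):
  A: |49| + |-6| = 49 + 6 = 55
  B: |38| + |20| = 38 + 20 = 58
  C: |-1| + |7| = 1 + 7 = 8
  → nearest: C (8)
Q4 at (-3, 28):
  A: |8| + |-79| = 8 + 79 = 87
  B: |-3| + |-53| = 3 + 53 = 56
  C: |-42| + |-66| = 42 + 66 = 108
  → nearest: B (56)

Q1→B; Q2→A; Q3→C; Q4→B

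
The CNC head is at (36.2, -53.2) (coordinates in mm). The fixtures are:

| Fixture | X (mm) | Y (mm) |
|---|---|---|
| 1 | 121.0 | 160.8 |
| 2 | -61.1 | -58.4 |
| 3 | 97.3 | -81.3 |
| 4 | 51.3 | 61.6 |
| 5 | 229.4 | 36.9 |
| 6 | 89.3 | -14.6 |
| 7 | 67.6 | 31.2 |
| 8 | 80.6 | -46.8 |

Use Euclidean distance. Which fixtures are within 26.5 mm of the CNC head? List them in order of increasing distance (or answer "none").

none

Distances from (36.2, -53.2):
1: √((84.8)² + (214.0)²) = √(7191.040 + 45796.000) = 230.2 mm
2: √((-97.3)² + (-5.2)²) = √(9467.290 + 27.040) = 97.4 mm
3: √((61.1)² + (-28.1)²) = √(3733.210 + 789.610) = 67.3 mm
4: √((15.1)² + (114.8)²) = √(228.010 + 13179.040) = 115.8 mm
5: √((193.2)² + (90.1)²) = √(37326.240 + 8118.010) = 213.2 mm
6: √((53.1)² + (38.6)²) = √(2819.610 + 1489.960) = 65.6 mm
7: √((31.4)² + (84.4)²) = √(985.960 + 7123.360) = 90.1 mm
8: √((44.4)² + (6.4)²) = √(1971.360 + 40.960) = 44.9 mm
Threshold 26.5 mm: none within range.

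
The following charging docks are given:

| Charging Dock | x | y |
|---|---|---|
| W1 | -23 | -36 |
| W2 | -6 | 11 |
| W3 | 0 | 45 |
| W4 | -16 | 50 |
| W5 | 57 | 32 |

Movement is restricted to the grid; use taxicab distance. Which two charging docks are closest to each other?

Pairwise distances:
W3–W4: |-16| + |5| = 16 + 5 = 21
W2–W3: |6| + |34| = 6 + 34 = 40
W2–W4: |-10| + |39| = 10 + 39 = 49
W1–W2: |17| + |47| = 17 + 47 = 64
W3–W5: |57| + |-13| = 57 + 13 = 70
W2–W5: |63| + |21| = 63 + 21 = 84
W4–W5: |73| + |-18| = 73 + 18 = 91
W1–W4: |7| + |86| = 7 + 86 = 93
W1–W3: |23| + |81| = 23 + 81 = 104
W1–W5: |80| + |68| = 80 + 68 = 148
Closest pair: W3–W4 at 21.

W3 and W4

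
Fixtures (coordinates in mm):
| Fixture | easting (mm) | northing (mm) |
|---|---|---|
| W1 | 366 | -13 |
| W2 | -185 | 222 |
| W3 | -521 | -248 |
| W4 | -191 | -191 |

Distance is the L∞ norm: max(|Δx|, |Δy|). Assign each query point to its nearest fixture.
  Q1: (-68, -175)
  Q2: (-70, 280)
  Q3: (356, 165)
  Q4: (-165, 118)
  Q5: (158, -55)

Q1 at (-68, -175):
  W1: max(|434|, |162|) = 434 mm
  W2: max(|-117|, |397|) = 397 mm
  W3: max(|-453|, |-73|) = 453 mm
  W4: max(|-123|, |-16|) = 123 mm
  → nearest: W4 (123 mm)
Q2 at (-70, 280):
  W1: max(|436|, |-293|) = 436 mm
  W2: max(|-115|, |-58|) = 115 mm
  W3: max(|-451|, |-528|) = 528 mm
  W4: max(|-121|, |-471|) = 471 mm
  → nearest: W2 (115 mm)
Q3 at (356, 165):
  W1: max(|10|, |-178|) = 178 mm
  W2: max(|-541|, |57|) = 541 mm
  W3: max(|-877|, |-413|) = 877 mm
  W4: max(|-547|, |-356|) = 547 mm
  → nearest: W1 (178 mm)
Q4 at (-165, 118):
  W1: max(|531|, |-131|) = 531 mm
  W2: max(|-20|, |104|) = 104 mm
  W3: max(|-356|, |-366|) = 366 mm
  W4: max(|-26|, |-309|) = 309 mm
  → nearest: W2 (104 mm)
Q5 at (158, -55):
  W1: max(|208|, |42|) = 208 mm
  W2: max(|-343|, |277|) = 343 mm
  W3: max(|-679|, |-193|) = 679 mm
  W4: max(|-349|, |-136|) = 349 mm
  → nearest: W1 (208 mm)

Q1→W4; Q2→W2; Q3→W1; Q4→W2; Q5→W1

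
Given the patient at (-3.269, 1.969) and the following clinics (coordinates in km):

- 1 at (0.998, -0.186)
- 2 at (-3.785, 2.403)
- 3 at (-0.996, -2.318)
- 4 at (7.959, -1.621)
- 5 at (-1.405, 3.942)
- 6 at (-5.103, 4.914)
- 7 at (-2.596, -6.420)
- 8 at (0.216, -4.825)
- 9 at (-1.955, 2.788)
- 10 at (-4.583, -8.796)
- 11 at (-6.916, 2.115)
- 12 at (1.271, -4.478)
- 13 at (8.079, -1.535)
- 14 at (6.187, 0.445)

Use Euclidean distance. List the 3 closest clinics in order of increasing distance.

Distances from (-3.269, 1.969):
1: √((4.267)² + (-2.155)²) = √(18.20729 + 4.64403) = 4.780 km
2: √((-0.516)² + (0.434)²) = √(0.26626 + 0.18836) = 0.674 km
3: √((2.273)² + (-4.287)²) = √(5.16653 + 18.37837) = 4.852 km
4: √((11.228)² + (-3.590)²) = √(126.06798 + 12.88810) = 11.788 km
5: √((1.864)² + (1.973)²) = √(3.47450 + 3.89273) = 2.714 km
6: √((-1.834)² + (2.945)²) = √(3.36356 + 8.67302) = 3.469 km
7: √((0.673)² + (-8.389)²) = √(0.45293 + 70.37532) = 8.416 km
8: √((3.485)² + (-6.794)²) = √(12.14523 + 46.15844) = 7.636 km
9: √((1.314)² + (0.819)²) = √(1.72660 + 0.67076) = 1.548 km
10: √((-1.314)² + (-10.765)²) = √(1.72660 + 115.88522) = 10.845 km
11: √((-3.647)² + (0.146)²) = √(13.30061 + 0.02132) = 3.650 km
12: √((4.540)² + (-6.447)²) = √(20.61160 + 41.56381) = 7.885 km
13: √((11.348)² + (-3.504)²) = √(128.77710 + 12.27802) = 11.877 km
14: √((9.456)² + (-1.524)²) = √(89.41594 + 2.32258) = 9.578 km
Sorted: 2 (0.674 km) < 9 (1.548 km) < 5 (2.714 km) < 6 (3.469 km) < 11 (3.650 km) < …

2, 9, 5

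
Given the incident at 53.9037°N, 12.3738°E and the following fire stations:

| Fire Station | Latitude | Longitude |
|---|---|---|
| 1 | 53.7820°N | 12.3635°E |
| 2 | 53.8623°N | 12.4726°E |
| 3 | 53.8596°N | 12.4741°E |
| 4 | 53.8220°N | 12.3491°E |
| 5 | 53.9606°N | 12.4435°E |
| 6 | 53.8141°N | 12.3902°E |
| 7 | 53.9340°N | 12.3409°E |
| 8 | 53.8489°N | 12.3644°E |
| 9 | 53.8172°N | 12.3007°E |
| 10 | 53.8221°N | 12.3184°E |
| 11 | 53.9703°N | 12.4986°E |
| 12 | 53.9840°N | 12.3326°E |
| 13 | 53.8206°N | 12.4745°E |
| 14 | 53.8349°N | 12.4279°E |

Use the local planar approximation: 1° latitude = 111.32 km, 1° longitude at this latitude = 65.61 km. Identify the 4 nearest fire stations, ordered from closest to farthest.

7, 8, 5, 2

Distances from 53.9037°N, 12.3738°E:
1: √((-0.1217·111.32)² + (-0.0103·65.61)²) = √(183.538658 + 0.456683) = 13.5645 km
2: √((-0.0414·111.32)² + (0.0988·65.61)²) = √(21.239636 + 42.019798) = 7.9536 km
3: √((-0.0441·111.32)² + (0.1003·65.61)²) = √(24.100362 + 43.305389) = 8.2101 km
4: √((-0.0817·111.32)² + (-0.0247·65.61)²) = √(82.716187 + 2.626237) = 9.2381 km
5: √((0.0569·111.32)² + (0.0697·65.61)²) = √(40.120924 + 20.912484) = 7.8124 km
6: √((-0.0896·111.32)² + (0.0164·65.61)²) = √(99.486102 + 1.157785) = 10.0321 km
7: √((0.0303·111.32)² + (-0.0329·65.61)²) = √(11.377102 + 4.659420) = 4.0046 km
8: √((-0.0548·111.32)² + (-0.0094·65.61)²) = √(37.214099 + 0.380361) = 6.1314 km
9: √((-0.0865·111.32)² + (-0.0731·65.61)²) = √(92.721107 + 23.002489) = 10.7575 km
10: √((-0.0816·111.32)² + (-0.0554·65.61)²) = √(82.513824 + 13.211727) = 9.7839 km
11: √((0.0666·111.32)² + (0.1248·65.61)²) = √(54.966091 + 67.045440) = 11.0459 km
12: √((0.0803·111.32)² + (-0.0412·65.61)²) = √(79.905649 + 7.306923) = 9.3388 km
13: √((-0.0831·111.32)² + (0.1007·65.61)²) = √(85.575302 + 43.651484) = 11.3678 km
14: √((-0.0688·111.32)² + (0.0541·65.61)²) = √(58.657463 + 12.598957) = 8.4414 km
Sorted: 7 (4.0046 km) < 8 (6.1314 km) < 5 (7.8124 km) < 2 (7.9536 km) < 3 (8.2101 km) < 14 (8.4414 km) < …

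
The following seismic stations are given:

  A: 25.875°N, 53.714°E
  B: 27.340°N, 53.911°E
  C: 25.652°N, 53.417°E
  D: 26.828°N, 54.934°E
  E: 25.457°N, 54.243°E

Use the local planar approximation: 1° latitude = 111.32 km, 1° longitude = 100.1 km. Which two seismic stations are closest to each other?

Pairwise distances:
A–B: √((1.465·111.32)² + (0.197·100.1)²) = √(26596.32582 + 388.86657) = 164.272 km
A–C: √((-0.223·111.32)² + (-0.297·100.1)²) = √(616.24885 + 883.85506) = 38.731 km
A–D: √((0.953·111.32)² + (1.220·100.1)²) = √(11254.65526 + 14913.78288) = 161.767 km
A–E: √((-0.418·111.32)² + (0.529·100.1)²) = √(2165.20469 + 2804.00962) = 70.493 km
B–C: √((-1.688·111.32)² + (-0.494·100.1)²) = √(35309.47659 + 2445.24316) = 194.306 km
B–D: √((-0.512·111.32)² + (1.023·100.1)²) = √(3248.52578 + 10486.23105) = 117.195 km
B–E: √((-1.883·111.32)² + (0.332·100.1)²) = √(43938.68299 + 1104.44558) = 212.234 km
C–D: √((1.176·111.32)² + (1.517·100.1)²) = √(17138.03553 + 23058.93879) = 200.492 km
C–E: √((-0.195·111.32)² + (0.826·100.1)²) = √(471.21121 + 6836.41234) = 85.485 km
D–E: √((-1.371·111.32)² + (-0.691·100.1)²) = √(23292.77893 + 4784.36439) = 167.562 km
Closest pair: A–C at 38.731 km.

A and C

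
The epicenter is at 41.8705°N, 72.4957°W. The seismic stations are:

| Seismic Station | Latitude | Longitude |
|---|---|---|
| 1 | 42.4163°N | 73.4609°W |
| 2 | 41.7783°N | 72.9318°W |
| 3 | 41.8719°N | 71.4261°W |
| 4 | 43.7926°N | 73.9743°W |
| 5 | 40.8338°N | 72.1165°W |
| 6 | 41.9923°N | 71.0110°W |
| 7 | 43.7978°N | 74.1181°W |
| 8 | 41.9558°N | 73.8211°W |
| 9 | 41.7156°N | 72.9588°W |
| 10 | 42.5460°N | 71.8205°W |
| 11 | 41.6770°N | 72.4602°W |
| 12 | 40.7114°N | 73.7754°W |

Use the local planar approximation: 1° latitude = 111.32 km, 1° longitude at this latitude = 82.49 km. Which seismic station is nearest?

11

Distances from 41.8705°N, 72.4957°W:
1: 100.1540 km
2: 37.4094 km
3: 88.2314 km
4: 246.2905 km
5: 119.5695 km
6: 123.2212 km
7: 252.8663 km
8: 109.7438 km
9: 41.9126 km
10: 93.5774 km
11: 21.7386 km
12: 166.7106 km
Minimum: 11 at 21.7386 km.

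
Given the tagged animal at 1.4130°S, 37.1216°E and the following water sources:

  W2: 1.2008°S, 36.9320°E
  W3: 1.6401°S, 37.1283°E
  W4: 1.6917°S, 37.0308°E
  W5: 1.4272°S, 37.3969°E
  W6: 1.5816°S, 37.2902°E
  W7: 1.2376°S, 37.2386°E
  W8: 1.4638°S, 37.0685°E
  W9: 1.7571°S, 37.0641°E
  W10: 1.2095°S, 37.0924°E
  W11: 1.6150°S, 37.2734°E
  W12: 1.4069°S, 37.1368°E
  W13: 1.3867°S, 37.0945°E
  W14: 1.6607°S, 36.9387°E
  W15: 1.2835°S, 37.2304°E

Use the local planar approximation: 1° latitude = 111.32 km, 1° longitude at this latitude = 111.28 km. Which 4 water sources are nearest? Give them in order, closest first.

Distances from 1.4130°S, 37.1216°E:
W2: √((0.2122·111.32)² + (-0.1896·111.28)²) = √(558.003797 + 445.154635) = 31.6727 km
W3: √((-0.2271·111.32)² + (0.0067·111.28)²) = √(639.117433 + 0.555884) = 25.2918 km
W4: √((-0.2787·111.32)² + (-0.0908·111.28)²) = √(962.543427 + 102.095343) = 32.6288 km
W5: √((-0.0142·111.32)² + (0.2753·111.28)²) = √(2.498752 + 938.526753) = 30.6761 km
W6: √((-0.1686·111.32)² + (0.1686·111.28)²) = √(352.258544 + 352.005439) = 26.5380 km
W7: √((0.1754·111.32)² + (0.1170·111.28)²) = √(381.246244 + 169.514150) = 23.4683 km
W8: √((-0.0508·111.32)² + (-0.0531·111.28)²) = √(31.979658 + 34.915903) = 8.1790 km
W9: √((-0.3441·111.32)² + (-0.0575·111.28)²) = √(1467.289266 + 40.942082) = 38.8360 km
W10: √((0.2035·111.32)² + (-0.0292·111.28)²) = √(513.186499 + 10.558444) = 22.8855 km
W11: √((-0.2020·111.32)² + (0.1518·111.28)²) = √(505.648978 + 285.349934) = 28.1247 km
W12: √((0.0061·111.32)² + (0.0152·111.28)²) = √(0.461112 + 2.861023) = 1.8227 km
W13: √((0.0263·111.32)² + (-0.0271·111.28)²) = √(8.571521 + 9.094374) = 4.2031 km
W14: √((-0.2477·111.32)² + (-0.1829·111.28)²) = √(760.323491 + 414.249168) = 34.2720 km
W15: √((0.1295·111.32)² + (0.1088·111.28)²) = √(207.819326 + 146.585842) = 18.8257 km
Sorted: W12 (1.8227 km) < W13 (4.2031 km) < W8 (8.1790 km) < W15 (18.8257 km) < W10 (22.8855 km) < W7 (23.4683 km) < …

W12, W13, W8, W15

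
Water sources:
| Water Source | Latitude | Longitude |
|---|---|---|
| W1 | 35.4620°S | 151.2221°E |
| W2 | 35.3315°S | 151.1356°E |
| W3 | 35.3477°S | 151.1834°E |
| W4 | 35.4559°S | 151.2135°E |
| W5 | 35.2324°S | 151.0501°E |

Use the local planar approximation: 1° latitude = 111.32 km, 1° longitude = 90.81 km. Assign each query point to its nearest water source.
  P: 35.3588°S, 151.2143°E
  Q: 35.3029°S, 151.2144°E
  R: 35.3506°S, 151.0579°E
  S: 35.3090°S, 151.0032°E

P→W3; Q→W3; R→W2; S→W5

P at 35.3588°S, 151.2143°E:
  W1: 11.5100 km
  W2: 7.7661 km
  W3: 3.0660 km
  W4: 10.8094 km
  W5: 20.5019 km
  → nearest: W3 (3.0660 km)
Q at 35.3029°S, 151.2144°E:
  W1: 17.7248 km
  W2: 7.8321 km
  W3: 5.7268 km
  W4: 17.0322 km
  W5: 16.8583 km
  → nearest: W3 (5.7268 km)
R at 35.3506°S, 151.0579°E:
  W1: 19.3939 km
  W2: 7.3693 km
  W3: 11.4012 km
  W4: 18.3593 km
  W5: 13.1771 km
  → nearest: W2 (7.3693 km)
S at 35.3090°S, 151.0032°E:
  W1: 26.1770 km
  W2: 12.2814 km
  W3: 16.9215 km
  W4: 25.1421 km
  W5: 9.5316 km
  → nearest: W5 (9.5316 km)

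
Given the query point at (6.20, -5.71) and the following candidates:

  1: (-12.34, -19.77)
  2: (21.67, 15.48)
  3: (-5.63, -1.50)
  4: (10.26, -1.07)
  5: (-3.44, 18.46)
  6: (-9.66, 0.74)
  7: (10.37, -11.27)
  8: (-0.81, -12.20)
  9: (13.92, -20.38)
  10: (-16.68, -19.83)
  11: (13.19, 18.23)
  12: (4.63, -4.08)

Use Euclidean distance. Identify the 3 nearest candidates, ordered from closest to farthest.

Distances from (6.20, -5.71):
1: 23.27
2: 26.24
3: 12.56
4: 6.17
5: 26.02
6: 17.12
7: 6.95
8: 9.55
9: 16.58
10: 26.89
11: 24.94
12: 2.26
Sorted: 12 (2.26) < 4 (6.17) < 7 (6.95) < 8 (9.55) < 3 (12.56) < …

12, 4, 7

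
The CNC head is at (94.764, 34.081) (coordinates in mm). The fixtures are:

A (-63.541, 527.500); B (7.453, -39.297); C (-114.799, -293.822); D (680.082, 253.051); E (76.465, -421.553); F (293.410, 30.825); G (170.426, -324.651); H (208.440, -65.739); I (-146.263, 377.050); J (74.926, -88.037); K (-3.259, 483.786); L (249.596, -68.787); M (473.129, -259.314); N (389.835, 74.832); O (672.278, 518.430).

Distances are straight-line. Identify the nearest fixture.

Distances from (94.764, 34.081):
A: 518.192 mm
B: 114.051 mm
C: 389.149 mm
D: 624.936 mm
E: 456.001 mm
F: 198.673 mm
G: 366.624 mm
H: 151.282 mm
I: 419.192 mm
J: 123.719 mm
K: 460.264 mm
L: 185.889 mm
M: 478.791 mm
N: 297.872 mm
O: 753.735 mm
Minimum: B at 114.051 mm.

B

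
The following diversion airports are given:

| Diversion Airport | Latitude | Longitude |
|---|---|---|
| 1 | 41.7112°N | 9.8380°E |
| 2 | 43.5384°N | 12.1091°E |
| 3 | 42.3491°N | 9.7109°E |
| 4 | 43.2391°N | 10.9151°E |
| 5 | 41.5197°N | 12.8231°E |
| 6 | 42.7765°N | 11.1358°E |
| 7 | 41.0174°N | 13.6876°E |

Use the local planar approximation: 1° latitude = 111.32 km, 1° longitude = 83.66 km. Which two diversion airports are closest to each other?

4 and 6

Pairwise distances:
1–2: 278.3401 km
1–3: 71.8027 km
1–4: 192.4813 km
1–5: 250.6417 km
1–6: 160.7846 km
1–7: 331.1889 km
2–3: 240.3781 km
2–4: 105.3001 km
2–5: 232.5250 km
2–6: 117.5745 km
2–7: 310.1559 km
3–4: 141.2977 km
3–5: 276.2524 km
3–6: 128.3512 km
3–7: 364.2247 km
4–5: 249.2287 km
4–6: 54.7066 km
4–7: 339.0672 km
5–6: 198.7460 km
5–7: 91.4187 km
6–7: 289.6928 km
Closest pair: 4–6 at 54.7066 km.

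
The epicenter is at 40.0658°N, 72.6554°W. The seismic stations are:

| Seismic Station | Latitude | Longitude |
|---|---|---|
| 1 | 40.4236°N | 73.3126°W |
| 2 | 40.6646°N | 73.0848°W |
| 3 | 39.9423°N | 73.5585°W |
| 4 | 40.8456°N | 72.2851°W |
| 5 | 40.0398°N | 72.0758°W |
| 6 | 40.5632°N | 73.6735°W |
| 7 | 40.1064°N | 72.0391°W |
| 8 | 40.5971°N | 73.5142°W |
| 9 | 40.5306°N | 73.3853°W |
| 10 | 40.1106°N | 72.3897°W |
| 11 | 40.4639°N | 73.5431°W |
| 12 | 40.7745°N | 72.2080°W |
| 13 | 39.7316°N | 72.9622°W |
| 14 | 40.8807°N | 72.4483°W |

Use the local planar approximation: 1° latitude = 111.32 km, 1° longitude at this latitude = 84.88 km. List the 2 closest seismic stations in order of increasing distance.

10, 13

Distances from 40.0658°N, 72.6554°W:
1: 68.5435 km
2: 75.9721 km
3: 77.8782 km
4: 92.3224 km
5: 49.2815 km
6: 102.6337 km
7: 52.5064 km
8: 93.8708 km
9: 80.7185 km
10: 23.0974 km
11: 87.4144 km
12: 87.5565 km
13: 45.4116 km
14: 92.4022 km
Sorted: 10 (23.0974 km) < 13 (45.4116 km) < 5 (49.2815 km) < 7 (52.5064 km) < …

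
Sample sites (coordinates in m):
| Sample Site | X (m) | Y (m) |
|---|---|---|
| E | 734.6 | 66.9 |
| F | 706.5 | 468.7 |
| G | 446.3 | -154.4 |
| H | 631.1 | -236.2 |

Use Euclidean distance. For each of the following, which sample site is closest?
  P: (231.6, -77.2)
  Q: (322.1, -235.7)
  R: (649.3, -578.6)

P at (231.6, -77.2):
  E: 523.2 m
  F: 723.6 m
  G: 228.2 m
  H: 430.0 m
  → nearest: G (228.2 m)
Q at (322.1, -235.7):
  E: 511.6 m
  F: 802.5 m
  G: 148.4 m
  H: 309.0 m
  → nearest: G (148.4 m)
R at (649.3, -578.6):
  E: 651.1 m
  F: 1048.9 m
  G: 470.3 m
  H: 342.9 m
  → nearest: H (342.9 m)

P→G; Q→G; R→H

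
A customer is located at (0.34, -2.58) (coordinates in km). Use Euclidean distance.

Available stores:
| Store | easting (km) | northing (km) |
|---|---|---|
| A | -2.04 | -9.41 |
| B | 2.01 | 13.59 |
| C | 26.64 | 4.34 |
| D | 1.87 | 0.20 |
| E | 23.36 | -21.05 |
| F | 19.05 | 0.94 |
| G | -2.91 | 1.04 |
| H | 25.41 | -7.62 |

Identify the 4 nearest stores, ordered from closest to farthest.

D, G, A, B

Distances from (0.34, -2.58):
A: 7.23 km
B: 16.26 km
C: 27.20 km
D: 3.17 km
E: 29.51 km
F: 19.04 km
G: 4.86 km
H: 25.57 km
Sorted: D (3.17 km) < G (4.86 km) < A (7.23 km) < B (16.26 km) < F (19.04 km) < H (25.57 km) < …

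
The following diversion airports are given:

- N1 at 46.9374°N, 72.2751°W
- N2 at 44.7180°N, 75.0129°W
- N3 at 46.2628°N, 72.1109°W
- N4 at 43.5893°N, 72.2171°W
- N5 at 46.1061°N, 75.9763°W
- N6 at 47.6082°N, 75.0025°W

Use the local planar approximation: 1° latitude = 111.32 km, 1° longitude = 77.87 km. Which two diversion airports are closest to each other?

N1 and N3

Pairwise distances:
N1–N2: √((-2.2194·111.32)² + (-2.7378·77.87)²) = √(61040.426398 + 45451.036087) = 326.3303 km
N1–N3: √((-0.6746·111.32)² + (0.1642·77.87)²) = √(5639.480107 + 163.488291) = 76.1772 km
N1–N4: √((-3.3481·111.32)² + (0.0580·77.87)²) = √(138913.110847 + 20.398411) = 372.7379 km
N1–N5: √((-0.8313·111.32)² + (-3.7012·77.87)²) = √(8563.710085 + 83066.412876) = 302.7047 km
N1–N6: √((0.6708·111.32)² + (-2.7274·77.87)²) = √(5576.125031 + 45106.384924) = 225.1278 km
N2–N3: √((1.5448·111.32)² + (2.9020·77.87)²) = √(29572.695864 + 51066.390932) = 283.9702 km
N2–N4: √((-1.1287·111.32)² + (2.7958·77.87)²) = √(15787.139459 + 47397.185168) = 251.3649 km
N2–N5: √((1.3881·111.32)² + (-0.9634·77.87)²) = √(23877.447771 + 5627.994098) = 171.7715 km
N2–N6: √((2.8902·111.32)² + (0.0104·77.87)²) = √(103514.738351 + 0.655854) = 321.7381 km
N3–N4: √((-2.6735·111.32)² + (-0.1062·77.87)²) = √(88574.104901 + 68.389493) = 297.7289 km
N3–N5: √((-0.1567·111.32)² + (-3.8654·77.87)²) = √(304.287693 + 90600.216198) = 301.5037 km
N3–N6: √((1.3454·111.32)² + (-2.8916·77.87)²) = √(22431.031333 + 50701.029925) = 270.4294 km
N4–N5: √((2.5168·111.32)² + (-3.7592·77.87)²) = √(78495.327520 + 85690.211237) = 405.1981 km
N4–N6: √((4.0189·111.32)² + (-2.7854·77.87)²) = √(200152.396928 + 47045.218713) = 497.1897 km
N5–N6: √((1.5021·111.32)² + (0.9738·77.87)²) = √(27960.445546 + 5750.159478) = 183.6045 km
Closest pair: N1–N3 at 76.1772 km.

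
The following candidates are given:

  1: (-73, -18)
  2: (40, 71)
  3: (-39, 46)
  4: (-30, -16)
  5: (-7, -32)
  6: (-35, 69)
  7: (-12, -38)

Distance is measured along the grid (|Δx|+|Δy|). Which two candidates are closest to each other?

5 and 7

Pairwise distances:
1–2: 202
1–3: 98
1–4: 45
1–5: 80
1–6: 125
1–7: 81
2–3: 104
2–4: 157
2–5: 150
2–6: 77
2–7: 161
3–4: 71
3–5: 110
3–6: 27
3–7: 111
4–5: 39
4–6: 90
4–7: 40
5–6: 129
5–7: 11
6–7: 130
Closest pair: 5–7 at 11.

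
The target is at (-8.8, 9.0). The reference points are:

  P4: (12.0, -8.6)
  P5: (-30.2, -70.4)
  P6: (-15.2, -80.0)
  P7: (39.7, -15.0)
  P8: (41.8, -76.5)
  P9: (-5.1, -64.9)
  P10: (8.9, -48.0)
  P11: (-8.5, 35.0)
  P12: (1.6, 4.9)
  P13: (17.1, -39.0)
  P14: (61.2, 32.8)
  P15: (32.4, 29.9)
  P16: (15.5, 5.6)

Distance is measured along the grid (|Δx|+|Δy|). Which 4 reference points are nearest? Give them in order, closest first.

Distances from (-8.8, 9.0):
P4: 38.4
P5: 100.8
P6: 95.4
P7: 72.5
P8: 136.1
P9: 77.6
P10: 74.7
P11: 26.3
P12: 14.5
P13: 73.9
P14: 93.8
P15: 62.1
P16: 27.7
Sorted: P12 (14.5) < P11 (26.3) < P16 (27.7) < P4 (38.4) < P15 (62.1) < P7 (72.5) < …

P12, P11, P16, P4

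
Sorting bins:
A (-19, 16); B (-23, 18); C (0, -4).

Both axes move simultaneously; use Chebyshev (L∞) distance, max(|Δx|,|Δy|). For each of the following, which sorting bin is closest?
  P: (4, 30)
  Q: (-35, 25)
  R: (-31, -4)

P→A; Q→B; R→A

P at (4, 30):
  A: 23
  B: 27
  C: 34
  → nearest: A (23)
Q at (-35, 25):
  A: 16
  B: 12
  C: 35
  → nearest: B (12)
R at (-31, -4):
  A: 20
  B: 22
  C: 31
  → nearest: A (20)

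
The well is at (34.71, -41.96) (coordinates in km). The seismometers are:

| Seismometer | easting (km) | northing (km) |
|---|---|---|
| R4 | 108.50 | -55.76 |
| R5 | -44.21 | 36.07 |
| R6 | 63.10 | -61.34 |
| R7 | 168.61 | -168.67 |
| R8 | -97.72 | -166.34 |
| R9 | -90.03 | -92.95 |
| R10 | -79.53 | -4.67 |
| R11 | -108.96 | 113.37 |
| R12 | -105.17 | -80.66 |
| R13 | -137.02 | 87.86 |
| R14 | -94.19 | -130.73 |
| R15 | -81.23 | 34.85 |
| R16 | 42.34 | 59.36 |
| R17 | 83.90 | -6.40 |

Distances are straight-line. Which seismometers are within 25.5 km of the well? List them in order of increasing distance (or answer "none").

Distances from (34.71, -41.96):
R4: 75.07 km
R5: 110.98 km
R6: 34.37 km
R7: 184.35 km
R8: 181.68 km
R9: 134.76 km
R10: 120.17 km
R11: 211.59 km
R12: 145.13 km
R13: 215.28 km
R14: 156.51 km
R15: 139.08 km
R16: 101.61 km
R17: 60.70 km
Threshold 25.5 km: none within range.

none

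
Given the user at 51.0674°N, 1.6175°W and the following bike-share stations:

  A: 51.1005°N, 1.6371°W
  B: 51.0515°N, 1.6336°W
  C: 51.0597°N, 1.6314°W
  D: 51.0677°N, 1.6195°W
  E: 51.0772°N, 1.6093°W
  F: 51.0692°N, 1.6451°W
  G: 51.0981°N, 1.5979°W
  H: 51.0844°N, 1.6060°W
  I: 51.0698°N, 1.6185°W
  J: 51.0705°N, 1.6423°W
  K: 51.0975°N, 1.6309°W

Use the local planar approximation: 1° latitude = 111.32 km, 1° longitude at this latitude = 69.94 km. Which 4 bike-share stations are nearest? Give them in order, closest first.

Distances from 51.0674°N, 1.6175°W:
A: 3.9314 km
B: 2.0978 km
C: 1.2961 km
D: 0.1438 km
E: 1.2325 km
F: 1.9407 km
G: 3.6822 km
H: 2.0563 km
I: 0.2762 km
J: 1.7685 km
K: 3.4793 km
Sorted: D (0.1438 km) < I (0.2762 km) < E (1.2325 km) < C (1.2961 km) < J (1.7685 km) < F (1.9407 km) < …

D, I, E, C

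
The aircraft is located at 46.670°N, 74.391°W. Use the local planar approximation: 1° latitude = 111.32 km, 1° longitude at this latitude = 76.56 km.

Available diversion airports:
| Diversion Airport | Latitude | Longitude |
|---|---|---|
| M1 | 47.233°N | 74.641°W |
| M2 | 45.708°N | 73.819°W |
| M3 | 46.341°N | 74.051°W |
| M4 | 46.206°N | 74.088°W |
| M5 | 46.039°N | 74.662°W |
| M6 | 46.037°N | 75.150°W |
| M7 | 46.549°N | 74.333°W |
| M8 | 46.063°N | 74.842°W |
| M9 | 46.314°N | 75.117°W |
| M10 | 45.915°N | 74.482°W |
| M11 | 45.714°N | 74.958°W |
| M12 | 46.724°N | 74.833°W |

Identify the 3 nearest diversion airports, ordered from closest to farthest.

Distances from 46.670°N, 74.391°W:
M1: 65.531 km
M2: 115.698 km
M3: 44.932 km
M4: 56.623 km
M5: 73.243 km
M6: 91.335 km
M7: 14.183 km
M8: 75.882 km
M9: 68.264 km
M10: 84.335 km
M11: 114.935 km
M12: 34.369 km
Sorted: M7 (14.183 km) < M12 (34.369 km) < M3 (44.932 km) < M4 (56.623 km) < M1 (65.531 km) < …

M7, M12, M3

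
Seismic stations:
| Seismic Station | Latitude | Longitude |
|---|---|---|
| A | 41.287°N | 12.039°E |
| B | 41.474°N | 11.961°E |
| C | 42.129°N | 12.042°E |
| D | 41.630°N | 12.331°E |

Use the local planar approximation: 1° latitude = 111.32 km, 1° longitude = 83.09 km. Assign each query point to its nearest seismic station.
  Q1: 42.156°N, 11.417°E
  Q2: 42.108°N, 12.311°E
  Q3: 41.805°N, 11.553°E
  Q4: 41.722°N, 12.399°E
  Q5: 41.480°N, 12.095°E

Q1 at 42.156°N, 11.417°E:
  A: √((-0.869·111.32)² + (0.622·83.09)²) = √(9358.06265 + 2671.02706) = 109.677 km
  B: √((-0.682·111.32)² + (0.544·83.09)²) = √(5763.88284 + 2043.12678) = 88.357 km
  C: √((-0.027·111.32)² + (0.625·83.09)²) = √(9.03387 + 2696.85473) = 52.018 km
  D: √((-0.526·111.32)² + (0.914·83.09)²) = √(3428.60839 + 5767.53063) = 95.897 km
  → nearest: C (52.018 km)
Q2 at 42.108°N, 12.311°E:
  A: √((-0.821·111.32)² + (-0.272·83.09)²) = √(8352.81206 + 510.78170) = 94.147 km
  B: √((-0.634·111.32)² + (-0.350·83.09)²) = √(4981.09599 + 845.73364) = 76.334 km
  C: √((0.021·111.32)² + (-0.269·83.09)²) = √(5.46493 + 499.57659) = 22.473 km
  D: √((-0.478·111.32)² + (0.020·83.09)²) = √(2831.40626 + 2.76158) = 53.237 km
  → nearest: C (22.473 km)
Q3 at 41.805°N, 11.553°E:
  A: √((-0.518·111.32)² + (0.486·83.09)²) = √(3325.10922 + 1630.68493) = 70.397 km
  B: √((-0.331·111.32)² + (0.408·83.09)²) = √(1357.69551 + 1149.25882) = 50.069 km
  C: √((0.324·111.32)² + (0.489·83.09)²) = √(1300.87754 + 1650.87897) = 54.330 km
  D: √((-0.175·111.32)² + (0.778·83.09)²) = √(379.50936 + 4178.84932) = 67.516 km
  → nearest: B (50.069 km)
Q4 at 41.722°N, 12.399°E:
  A: √((-0.435·111.32)² + (-0.360·83.09)²) = √(2344.90315 + 894.75167) = 56.918 km
  B: √((-0.248·111.32)² + (-0.438·83.09)²) = √(762.16633 + 1324.48102) = 45.680 km
  C: √((0.407·111.32)² + (-0.357·83.09)²) = √(2052.74600 + 879.90128) = 54.154 km
  D: √((-0.092·111.32)² + (-0.068·83.09)²) = √(104.88709 + 31.92386) = 11.697 km
  → nearest: D (11.697 km)
Q5 at 41.480°N, 12.095°E:
  A: √((-0.193·111.32)² + (-0.056·83.09)²) = √(461.59491 + 21.65078) = 21.983 km
  B: √((-0.006·111.32)² + (-0.134·83.09)²) = √(0.44612 + 123.96729) = 11.154 km
  C: √((0.649·111.32)² + (-0.053·83.09)²) = √(5219.58277 + 19.39319) = 72.381 km
  D: √((0.150·111.32)² + (0.236·83.09)²) = √(278.82320 + 384.52229) = 25.755 km
  → nearest: B (11.154 km)

Q1→C; Q2→C; Q3→B; Q4→D; Q5→B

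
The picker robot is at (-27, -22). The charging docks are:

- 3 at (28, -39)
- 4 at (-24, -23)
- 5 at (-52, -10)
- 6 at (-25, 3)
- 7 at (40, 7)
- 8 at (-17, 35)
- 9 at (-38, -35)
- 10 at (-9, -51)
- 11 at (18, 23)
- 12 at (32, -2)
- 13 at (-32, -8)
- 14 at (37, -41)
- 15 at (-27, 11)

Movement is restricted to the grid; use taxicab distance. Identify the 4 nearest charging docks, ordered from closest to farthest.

Distances from (-27, -22):
3: |55| + |-17| = 55 + 17 = 72
4: |3| + |-1| = 3 + 1 = 4
5: |-25| + |12| = 25 + 12 = 37
6: |2| + |25| = 2 + 25 = 27
7: |67| + |29| = 67 + 29 = 96
8: |10| + |57| = 10 + 57 = 67
9: |-11| + |-13| = 11 + 13 = 24
10: |18| + |-29| = 18 + 29 = 47
11: |45| + |45| = 45 + 45 = 90
12: |59| + |20| = 59 + 20 = 79
13: |-5| + |14| = 5 + 14 = 19
14: |64| + |-19| = 64 + 19 = 83
15: |0| + |33| = 0 + 33 = 33
Sorted: 4 (4) < 13 (19) < 9 (24) < 6 (27) < 15 (33) < 5 (37) < …

4, 13, 9, 6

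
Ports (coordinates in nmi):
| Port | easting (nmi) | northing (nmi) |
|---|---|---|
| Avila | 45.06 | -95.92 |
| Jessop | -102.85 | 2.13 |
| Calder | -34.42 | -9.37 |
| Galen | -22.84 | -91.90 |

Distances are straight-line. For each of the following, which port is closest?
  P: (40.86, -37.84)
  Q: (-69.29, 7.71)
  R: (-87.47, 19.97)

P→Avila; Q→Jessop; R→Jessop

P at (40.86, -37.84):
  Avila: 58.23 nmi
  Jessop: 149.16 nmi
  Calder: 80.48 nmi
  Galen: 83.55 nmi
  → nearest: Avila (58.23 nmi)
Q at (-69.29, 7.71):
  Avila: 154.32 nmi
  Jessop: 34.02 nmi
  Calder: 38.83 nmi
  Galen: 109.91 nmi
  → nearest: Jessop (34.02 nmi)
R at (-87.47, 19.97):
  Avila: 176.05 nmi
  Jessop: 23.55 nmi
  Calder: 60.62 nmi
  Galen: 129.20 nmi
  → nearest: Jessop (23.55 nmi)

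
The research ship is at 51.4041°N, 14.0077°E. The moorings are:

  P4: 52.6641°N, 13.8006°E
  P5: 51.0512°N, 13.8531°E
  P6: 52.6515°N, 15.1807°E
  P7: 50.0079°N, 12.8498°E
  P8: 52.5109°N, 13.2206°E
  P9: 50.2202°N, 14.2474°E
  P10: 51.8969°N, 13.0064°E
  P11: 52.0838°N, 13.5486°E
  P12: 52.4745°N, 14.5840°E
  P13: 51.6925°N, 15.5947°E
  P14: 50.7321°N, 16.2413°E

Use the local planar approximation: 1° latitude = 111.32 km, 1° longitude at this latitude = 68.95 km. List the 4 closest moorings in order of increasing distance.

Distances from 51.4041°N, 14.0077°E:
P4: √((1.2600·111.32)² + (-0.2071·68.95)²) = √(19673.765274 + 203.905405) = 140.9882 km
P5: √((-0.3529·111.32)² + (-0.1546·68.95)²) = √(1543.297711 + 113.628565) = 40.7054 km
P6: √((1.2474·111.32)² + (1.1730·68.95)²) = √(19282.257345 + 6541.307499) = 160.6971 km
P7: √((-1.3962·111.32)² + (-1.1579·68.95)²) = √(24156.925651 + 6373.979302) = 174.7310 km
P8: √((1.1068·111.32)² + (-0.7871·68.95)²) = √(15180.451767 + 2945.292055) = 134.6319 km
P9: √((-1.1839·111.32)² + (0.2397·68.95)²) = √(17369.064841 + 273.152141) = 132.8240 km
P10: √((0.4928·111.32)² + (-1.0013·68.95)²) = √(3009.454583 + 4766.471201) = 88.1812 km
P11: √((0.6797·111.32)² + (-0.4591·68.95)²) = √(5725.071767 + 1002.035543) = 82.0189 km
P12: √((1.0704·111.32)² + (0.5763·68.95)²) = √(14198.373490 + 1578.940557) = 125.6078 km
P13: √((0.2884·111.32)² + (1.5870·68.95)²) = √(1030.710992 + 11973.535179) = 114.0362 km
P14: √((-0.6720·111.32)² + (2.2336·68.95)²) = √(5596.093234 + 23718.069805) = 171.2138 km
Sorted: P5 (40.7054 km) < P11 (82.0189 km) < P10 (88.1812 km) < P13 (114.0362 km) < P12 (125.6078 km) < P9 (132.8240 km) < …

P5, P11, P10, P13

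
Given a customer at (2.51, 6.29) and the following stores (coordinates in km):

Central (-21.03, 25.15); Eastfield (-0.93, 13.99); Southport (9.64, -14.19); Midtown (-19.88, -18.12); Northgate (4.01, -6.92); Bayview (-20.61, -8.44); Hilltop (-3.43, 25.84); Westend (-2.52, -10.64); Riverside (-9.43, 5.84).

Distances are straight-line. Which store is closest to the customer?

Distances from (2.51, 6.29):
Central: 30.16 km
Eastfield: 8.43 km
Southport: 21.69 km
Midtown: 33.12 km
Northgate: 13.29 km
Bayview: 27.41 km
Hilltop: 20.43 km
Westend: 17.66 km
Riverside: 11.95 km
Minimum: Eastfield at 8.43 km.

Eastfield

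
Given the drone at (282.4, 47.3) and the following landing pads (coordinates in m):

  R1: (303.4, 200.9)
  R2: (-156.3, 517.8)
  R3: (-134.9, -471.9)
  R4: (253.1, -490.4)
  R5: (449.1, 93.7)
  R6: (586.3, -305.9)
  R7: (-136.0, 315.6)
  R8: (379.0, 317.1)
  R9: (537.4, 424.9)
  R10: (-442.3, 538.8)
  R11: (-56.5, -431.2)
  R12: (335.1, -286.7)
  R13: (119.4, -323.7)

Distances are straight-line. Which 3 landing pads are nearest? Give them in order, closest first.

Distances from (282.4, 47.3):
R1: √((21.0)² + (153.6)²) = √(441.000 + 23592.960) = 155.0 m
R2: √((-438.7)² + (470.5)²) = √(192457.690 + 221370.250) = 643.3 m
R3: √((-417.3)² + (-519.2)²) = √(174139.290 + 269568.640) = 666.1 m
R4: √((-29.3)² + (-537.7)²) = √(858.490 + 289121.290) = 538.5 m
R5: √((166.7)² + (46.4)²) = √(27788.890 + 2152.960) = 173.0 m
R6: √((303.9)² + (-353.2)²) = √(92355.210 + 124750.240) = 465.9 m
R7: √((-418.4)² + (268.3)²) = √(175058.560 + 71984.890) = 497.0 m
R8: √((96.6)² + (269.8)²) = √(9331.560 + 72792.040) = 286.6 m
R9: √((255.0)² + (377.6)²) = √(65025.000 + 142581.760) = 455.6 m
R10: √((-724.7)² + (491.5)²) = √(525190.090 + 241572.250) = 875.6 m
R11: √((-338.9)² + (-478.5)²) = √(114853.210 + 228962.250) = 586.4 m
R12: √((52.7)² + (-334.0)²) = √(2777.290 + 111556.000) = 338.1 m
R13: √((-163.0)² + (-371.0)²) = √(26569.000 + 137641.000) = 405.2 m
Sorted: R1 (155.0 m) < R5 (173.0 m) < R8 (286.6 m) < R12 (338.1 m) < R13 (405.2 m) < …

R1, R5, R8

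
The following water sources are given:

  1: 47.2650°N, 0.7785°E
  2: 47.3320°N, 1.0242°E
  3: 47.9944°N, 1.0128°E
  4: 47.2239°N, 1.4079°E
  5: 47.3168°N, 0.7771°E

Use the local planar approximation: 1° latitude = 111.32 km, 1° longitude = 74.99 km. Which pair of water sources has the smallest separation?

1 and 5

Pairwise distances:
1–2: √((0.0670·111.32)² + (0.2457·74.99)²) = √(55.628327 + 339.482210) = 19.8774 km
1–3: √((0.7294·111.32)² + (0.2343·74.99)²) = √(6592.921629 + 308.710417) = 83.0761 km
1–4: √((-0.0411·111.32)² + (0.6294·74.99)²) = √(20.932931 + 2227.717848) = 47.4199 km
1–5: √((0.0518·111.32)² + (-0.0014·74.99)²) = √(33.251092 + 0.011022) = 5.7673 km
2–3: √((0.6624·111.32)² + (-0.0114·74.99)²) = √(5437.346915 + 0.730830) = 73.7433 km
2–4: √((-0.1081·111.32)² + (0.3837·74.99)²) = √(144.809743 + 827.923682) = 31.1887 km
2–5: √((-0.0152·111.32)² + (-0.2471·74.99)²) = √(2.863081 + 343.361975) = 18.6071 km
3–4: √((-0.7705·111.32)² + (0.3951·74.99)²) = √(7356.846277 + 877.850916) = 90.7452 km
3–5: √((-0.6776·111.32)² + (-0.2357·74.99)²) = √(5689.750072 + 312.410680) = 77.4736 km
4–5: √((0.0929·111.32)² + (-0.6308·74.99)²) = √(106.949270 + 2237.639277) = 48.4210 km
Closest pair: 1–5 at 5.7673 km.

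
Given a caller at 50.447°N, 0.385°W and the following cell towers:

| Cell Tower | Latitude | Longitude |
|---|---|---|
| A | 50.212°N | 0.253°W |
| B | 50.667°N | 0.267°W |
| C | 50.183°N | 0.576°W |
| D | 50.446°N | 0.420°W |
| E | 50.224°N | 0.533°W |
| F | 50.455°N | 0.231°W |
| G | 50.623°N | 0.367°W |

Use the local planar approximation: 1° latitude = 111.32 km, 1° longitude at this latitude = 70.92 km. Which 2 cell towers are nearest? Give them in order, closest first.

D, F

Distances from 50.447°N, 0.385°W:
A: 27.785 km
B: 25.881 km
C: 32.360 km
D: 2.485 km
E: 26.952 km
F: 10.958 km
G: 19.634 km
Sorted: D (2.485 km) < F (10.958 km) < G (19.634 km) < B (25.881 km) < …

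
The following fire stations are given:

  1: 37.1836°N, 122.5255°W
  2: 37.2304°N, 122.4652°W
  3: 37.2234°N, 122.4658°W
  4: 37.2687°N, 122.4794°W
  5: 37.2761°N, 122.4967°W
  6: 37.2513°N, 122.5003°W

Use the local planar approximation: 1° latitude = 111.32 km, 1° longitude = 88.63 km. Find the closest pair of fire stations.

Pairwise distances:
1–2: 7.4635 km
1–3: 6.9012 km
1–4: 10.3169 km
1–5: 10.6088 km
1–6: 7.8604 km
2–3: 0.7811 km
2–4: 4.4454 km
2–5: 5.8030 km
2–6: 3.8847 km
3–4: 5.1849 km
3–5: 6.4743 km
3–6: 4.3584 km
4–5: 1.7406 km
4–6: 2.6801 km
5–6: 2.7791 km
Closest pair: 2–3 at 0.7811 km.

2 and 3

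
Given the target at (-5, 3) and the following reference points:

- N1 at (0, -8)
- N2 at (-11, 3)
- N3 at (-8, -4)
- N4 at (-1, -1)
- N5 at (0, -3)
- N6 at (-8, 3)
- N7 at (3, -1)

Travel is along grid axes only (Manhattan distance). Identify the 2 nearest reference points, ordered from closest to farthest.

Distances from (-5, 3):
N1: |5| + |-11| = 5 + 11 = 16
N2: |-6| + |0| = 6 + 0 = 6
N3: |-3| + |-7| = 3 + 7 = 10
N4: |4| + |-4| = 4 + 4 = 8
N5: |5| + |-6| = 5 + 6 = 11
N6: |-3| + |0| = 3 + 0 = 3
N7: |8| + |-4| = 8 + 4 = 12
Sorted: N6 (3) < N2 (6) < N4 (8) < N3 (10) < …

N6, N2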